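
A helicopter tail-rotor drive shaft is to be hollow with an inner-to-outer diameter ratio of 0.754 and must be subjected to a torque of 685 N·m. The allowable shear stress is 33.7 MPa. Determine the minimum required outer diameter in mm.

For a hollow shaft with d_i/d_o = 0.754: τ_max = 16T/(π d_o³ (1−k⁴)), so d_o = [16T/(π τ_allow (1−k⁴))]^(1/3) = [16·685.0/(π·3.37×10^7·0.6768)]^(1/3) = 0.05348 m.

53.5 mm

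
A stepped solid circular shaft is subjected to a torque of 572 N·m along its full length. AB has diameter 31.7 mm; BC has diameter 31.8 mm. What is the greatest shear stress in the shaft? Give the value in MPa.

91.5 MPa

Under the same torque, τ_max = 16T/(πd³) is largest where d is smallest — segment AB (d = 31.7 mm).
τ_max = 16·572.0/(π·(0.0317)³) = 9.145×10^7 Pa.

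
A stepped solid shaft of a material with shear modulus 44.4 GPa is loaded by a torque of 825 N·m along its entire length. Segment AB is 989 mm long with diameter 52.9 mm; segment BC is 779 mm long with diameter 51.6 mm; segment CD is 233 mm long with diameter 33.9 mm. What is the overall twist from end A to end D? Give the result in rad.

0.0781 rad

J_AB = π(0.0529)⁴/32 = 7.69×10^-7 m⁴; J_BC = π(0.0516)⁴/32 = 6.96×10^-7 m⁴; J_CD = π(0.0339)⁴/32 = 1.30×10^-7 m⁴.
θ = (T/G)·Σ L_i/J_i = (825.0/44.4×10⁹)·(0.989/7.69×10^-7 + 0.779/6.96×10^-7 + 0.233/1.30×10^-7) = 0.07809 rad.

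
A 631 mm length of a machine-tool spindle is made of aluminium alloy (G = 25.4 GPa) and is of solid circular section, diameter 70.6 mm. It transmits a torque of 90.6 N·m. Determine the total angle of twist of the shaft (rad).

J = πd⁴/32 = π(0.0706)⁴/32 = 2.439×10^-6 m⁴.
θ = T·L/(G·J) = 90.60 × 0.631 / (25.4×10⁹ × 2.439×10^-6) = 9.228×10^-4 rad.

9.23e-4 rad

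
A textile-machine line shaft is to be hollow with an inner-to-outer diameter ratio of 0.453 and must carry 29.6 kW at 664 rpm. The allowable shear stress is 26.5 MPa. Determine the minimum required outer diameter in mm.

44.0 mm

ω = 2π·664/60 = 69.53 rad/s, so T = P/ω = 29.6×10³ / 69.53 = 425.7 N·m.
For a hollow shaft with d_i/d_o = 0.453: τ_max = 16T/(π d_o³ (1−k⁴)), so d_o = [16T/(π τ_allow (1−k⁴))]^(1/3) = [16·425.7/(π·2.65×10^7·0.9579)]^(1/3) = 0.04404 m.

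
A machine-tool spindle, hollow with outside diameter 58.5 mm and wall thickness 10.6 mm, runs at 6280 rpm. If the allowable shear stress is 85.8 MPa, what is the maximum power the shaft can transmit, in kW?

1850 kW

J = π(d_o⁴ − d_i⁴)/32 = π(0.0585⁴ − 0.0373⁴)/32 = 9.598×10^-7 m⁴.
T_max = τ_allow·J/r = 8.58×10^7 × 9.598×10^-7 / 0.0293 = 2815 N·m.
ω = 2π·6280/60 = 657.6 rad/s, so P_max = T_max·ω = 1.851×10^6 W.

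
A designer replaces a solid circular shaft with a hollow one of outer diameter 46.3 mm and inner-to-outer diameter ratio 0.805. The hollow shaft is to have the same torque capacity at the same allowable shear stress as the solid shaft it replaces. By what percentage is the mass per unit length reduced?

49.4 %

Equal τ_max and T ⇒ the solid shaft needs d_s³ = d_o³(1−k⁴), so d_s = 46.3·(1−0.805⁴)^(1/3) = 38.61 mm.
Area ratio A_h/A_s = d_o²(1−k²)/d_s² = (1−k²)/(1−k⁴)^(2/3) = 0.5061.
Mass saving = 1 − 0.5061 = 49.4 %.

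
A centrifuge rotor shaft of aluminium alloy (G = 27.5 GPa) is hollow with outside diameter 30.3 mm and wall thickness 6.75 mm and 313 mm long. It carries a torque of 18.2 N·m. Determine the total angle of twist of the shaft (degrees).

0.158°

J = π(d_o⁴ − d_i⁴)/32 = π(0.0303⁴ − 0.0168⁴)/32 = 7.493×10^-8 m⁴.
θ = T·L/(G·J) = 18.20 × 0.313 / (27.5×10⁹ × 7.493×10^-8) = 2.765×10^-3 rad.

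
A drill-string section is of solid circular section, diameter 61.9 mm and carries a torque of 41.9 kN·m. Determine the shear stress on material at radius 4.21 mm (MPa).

J = πd⁴/32 = π(0.0619)⁴/32 = 1.441×10^-6 m⁴.
Shear stress varies linearly with radius: τ = T·r/J = 41900 × 0.00421 / 1.441×10^-6 = 1.224×10^8 Pa.

122 MPa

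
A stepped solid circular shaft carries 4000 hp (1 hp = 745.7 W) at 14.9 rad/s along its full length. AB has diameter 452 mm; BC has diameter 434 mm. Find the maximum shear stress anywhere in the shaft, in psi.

1810 psi

ω = 14.9 rad/s, so T = P/ω = 4000×745.7 / 14.90 = 200200 N·m.
Under the same torque, τ_max = 16T/(πd³) is largest where d is smallest — segment BC (d = 434 mm).
τ_max = 16·200200/(π·(0.434)³) = 1.247×10^7 Pa.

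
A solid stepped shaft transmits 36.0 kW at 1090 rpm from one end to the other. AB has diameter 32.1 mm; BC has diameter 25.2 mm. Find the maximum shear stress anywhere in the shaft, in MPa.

100 MPa

ω = 2π·1090/60 = 114.1 rad/s, so T = P/ω = 36.0×10³ / 114.1 = 315.4 N·m.
Under the same torque, τ_max = 16T/(πd³) is largest where d is smallest — segment BC (d = 25.2 mm).
τ_max = 16·315.4/(π·(0.0252)³) = 1.004×10^8 Pa.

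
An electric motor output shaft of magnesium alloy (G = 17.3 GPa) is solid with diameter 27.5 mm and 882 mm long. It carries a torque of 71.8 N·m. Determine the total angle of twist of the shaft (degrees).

3.74°

J = πd⁴/32 = π(0.0275)⁴/32 = 5.615×10^-8 m⁴.
θ = T·L/(G·J) = 71.80 × 0.882 / (17.3×10⁹ × 5.615×10^-8) = 0.06520 rad.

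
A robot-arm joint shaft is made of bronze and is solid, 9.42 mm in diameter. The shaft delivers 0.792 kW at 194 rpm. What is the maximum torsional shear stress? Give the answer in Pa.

ω = 2π·194/60 = 20.32 rad/s, so T = P/ω = 0.792×10³ / 20.32 = 38.98 N·m.
J = πd⁴/32 = π(0.00942)⁴/32 = 7.730×10^-10 m⁴.
τ_max = T·r/J = 38.98 × 0.00471 / 7.730×10^-10 = 2.375×10^8 Pa.

2.38e8 Pa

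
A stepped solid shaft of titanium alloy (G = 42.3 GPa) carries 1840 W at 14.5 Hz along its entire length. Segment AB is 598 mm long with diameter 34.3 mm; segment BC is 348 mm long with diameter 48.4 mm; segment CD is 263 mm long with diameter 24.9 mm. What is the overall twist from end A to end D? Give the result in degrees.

0.329°

ω = 2π·14.5 = 91.11 rad/s, so T = P/ω = 1840 / 91.11 = 20.20 N·m.
J_AB = π(0.0343)⁴/32 = 1.36×10^-7 m⁴; J_BC = π(0.0484)⁴/32 = 5.39×10^-7 m⁴; J_CD = π(0.0249)⁴/32 = 3.77×10^-8 m⁴.
θ = (T/G)·Σ L_i/J_i = (20.20/42.3×10⁹)·(0.598/1.36×10^-7 + 0.348/5.39×10^-7 + 0.263/3.77×10^-8) = 5.737×10^-3 rad.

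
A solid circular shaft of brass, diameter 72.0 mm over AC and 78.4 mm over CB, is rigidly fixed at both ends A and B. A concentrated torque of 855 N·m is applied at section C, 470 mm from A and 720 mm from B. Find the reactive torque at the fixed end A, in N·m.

Compatibility: T_A·a/J_AC = T_B·b/J_CB with T_A + T_B = T₀.
J_AC = 2.64×10^-6 m⁴, J_CB = 3.71×10^-6 m⁴, so T_A = T₀·(J_AC/a)/((J_AC/a)+(J_CB/b)) = 445.8 N·m, T_B = 409.2 N·m.

446 N·m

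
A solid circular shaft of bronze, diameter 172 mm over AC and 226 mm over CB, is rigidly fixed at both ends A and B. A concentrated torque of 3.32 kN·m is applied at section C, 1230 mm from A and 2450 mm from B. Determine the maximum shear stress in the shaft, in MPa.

Compatibility: T_A·a/J_AC = T_B·b/J_CB with T_A + T_B = T₀.
J_AC = 8.59×10^-5 m⁴, J_CB = 2.56×10^-4 m⁴, so T_A = T₀·(J_AC/a)/((J_AC/a)+(J_CB/b)) = 1330 N·m, T_B = 1990 N·m.
τ in each portion: τ_AC = 1.33×10^6 Pa, τ_CB = 8.78×10^5 Pa; maximum is in AC.
τ_max = T_AC·r/J = 1330·0.0860/8.59×10^-5 = 1.331×10^6 Pa.

1.33 MPa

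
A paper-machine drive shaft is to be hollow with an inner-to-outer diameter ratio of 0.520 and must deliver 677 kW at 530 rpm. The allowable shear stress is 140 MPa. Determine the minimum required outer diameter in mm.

78.2 mm

ω = 2π·530/60 = 55.50 rad/s, so T = P/ω = 677×10³ / 55.50 = 12200 N·m.
For a hollow shaft with d_i/d_o = 0.520: τ_max = 16T/(π d_o³ (1−k⁴)), so d_o = [16T/(π τ_allow (1−k⁴))]^(1/3) = [16·12200/(π·1.40×10^8·0.9269)]^(1/3) = 0.07823 m.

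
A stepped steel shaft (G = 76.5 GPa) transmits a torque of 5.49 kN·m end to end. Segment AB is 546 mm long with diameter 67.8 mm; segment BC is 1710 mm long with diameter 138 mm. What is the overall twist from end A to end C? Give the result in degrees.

J_AB = π(0.0678)⁴/32 = 2.07×10^-6 m⁴; J_BC = π(0.138)⁴/32 = 3.56×10^-5 m⁴.
θ = (T/G)·Σ L_i/J_i = (5490/76.5×10⁹)·(0.546/2.07×10^-6 + 1.71/3.56×10^-5) = 0.02233 rad.

1.28°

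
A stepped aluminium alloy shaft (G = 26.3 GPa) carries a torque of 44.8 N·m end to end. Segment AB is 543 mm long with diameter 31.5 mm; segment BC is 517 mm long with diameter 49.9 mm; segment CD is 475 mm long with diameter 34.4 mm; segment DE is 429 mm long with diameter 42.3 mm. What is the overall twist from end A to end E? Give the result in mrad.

19.2 mrad

J_AB = π(0.0315)⁴/32 = 9.67×10^-8 m⁴; J_BC = π(0.0499)⁴/32 = 6.09×10^-7 m⁴; J_CD = π(0.0344)⁴/32 = 1.37×10^-7 m⁴; J_DE = π(0.0423)⁴/32 = 3.14×10^-7 m⁴.
θ = (T/G)·Σ L_i/J_i = (44.80/26.3×10⁹)·(0.543/9.67×10^-8 + 0.517/6.09×10^-7 + 0.475/1.37×10^-7 + 0.429/3.14×10^-7) = 0.01923 rad.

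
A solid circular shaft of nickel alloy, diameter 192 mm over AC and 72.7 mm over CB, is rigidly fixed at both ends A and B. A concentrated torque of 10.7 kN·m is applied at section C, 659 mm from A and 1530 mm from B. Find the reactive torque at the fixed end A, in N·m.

10600 N·m

Compatibility: T_A·a/J_AC = T_B·b/J_CB with T_A + T_B = T₀.
J_AC = 1.33×10^-4 m⁴, J_CB = 2.74×10^-6 m⁴, so T_A = T₀·(J_AC/a)/((J_AC/a)+(J_CB/b)) = 10610 N·m, T_B = 93.90 N·m.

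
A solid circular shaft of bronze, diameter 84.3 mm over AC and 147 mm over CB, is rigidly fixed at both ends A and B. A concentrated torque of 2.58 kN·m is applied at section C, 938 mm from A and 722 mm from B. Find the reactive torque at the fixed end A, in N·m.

198 N·m

Compatibility: T_A·a/J_AC = T_B·b/J_CB with T_A + T_B = T₀.
J_AC = 4.96×10^-6 m⁴, J_CB = 4.58×10^-5 m⁴, so T_A = T₀·(J_AC/a)/((J_AC/a)+(J_CB/b)) = 198.3 N·m, T_B = 2382 N·m.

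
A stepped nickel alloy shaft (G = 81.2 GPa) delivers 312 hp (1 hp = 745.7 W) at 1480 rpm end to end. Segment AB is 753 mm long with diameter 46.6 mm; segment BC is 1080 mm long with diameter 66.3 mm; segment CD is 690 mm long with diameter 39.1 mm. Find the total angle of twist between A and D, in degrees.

5.51°

ω = 2π·1480/60 = 155.0 rad/s, so T = P/ω = 312×745.7 / 155.0 = 1501 N·m.
J_AB = π(0.0466)⁴/32 = 4.63×10^-7 m⁴; J_BC = π(0.0663)⁴/32 = 1.90×10^-6 m⁴; J_CD = π(0.0391)⁴/32 = 2.29×10^-7 m⁴.
θ = (T/G)·Σ L_i/J_i = (1501/81.2×10⁹)·(0.753/4.63×10^-7 + 1.08/1.90×10^-6 + 0.690/2.29×10^-7) = 0.09619 rad.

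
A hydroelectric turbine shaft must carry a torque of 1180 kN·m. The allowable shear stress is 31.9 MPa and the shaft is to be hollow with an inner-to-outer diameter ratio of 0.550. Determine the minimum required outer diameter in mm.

For a hollow shaft with d_i/d_o = 0.550: τ_max = 16T/(π d_o³ (1−k⁴)), so d_o = [16T/(π τ_allow (1−k⁴))]^(1/3) = [16·1.180e6/(π·3.19×10^7·0.9085)]^(1/3) = 0.5919 m.

592 mm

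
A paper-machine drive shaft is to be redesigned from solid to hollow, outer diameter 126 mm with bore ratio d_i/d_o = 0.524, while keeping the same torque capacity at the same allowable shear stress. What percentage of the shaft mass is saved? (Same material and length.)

23.6 %

Equal τ_max and T ⇒ the solid shaft needs d_s³ = d_o³(1−k⁴), so d_s = 126·(1−0.524⁴)^(1/3) = 122.8 mm.
Area ratio A_h/A_s = d_o²(1−k²)/d_s² = (1−k²)/(1−k⁴)^(2/3) = 0.7643.
Mass saving = 1 − 0.7643 = 23.6 %.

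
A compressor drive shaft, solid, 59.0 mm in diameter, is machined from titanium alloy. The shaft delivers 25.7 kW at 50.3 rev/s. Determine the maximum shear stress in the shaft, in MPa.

ω = 2π·50.3 = 316.0 rad/s, so T = P/ω = 25.7×10³ / 316.0 = 81.32 N·m.
J = πd⁴/32 = π(0.0590)⁴/32 = 1.190×10^-6 m⁴.
τ_max = T·r/J = 81.32 × 0.0295 / 1.190×10^-6 = 2.017×10^6 Pa.

2.02 MPa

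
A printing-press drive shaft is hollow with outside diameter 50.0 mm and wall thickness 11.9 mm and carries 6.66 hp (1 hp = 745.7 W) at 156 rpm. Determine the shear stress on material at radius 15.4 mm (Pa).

8.25e6 Pa

ω = 2π·156/60 = 16.34 rad/s, so T = P/ω = 6.66×745.7 / 16.34 = 304.0 N·m.
J = π(d_o⁴ − d_i⁴)/32 = π(0.0500⁴ − 0.0262⁴)/32 = 5.673×10^-7 m⁴.
Shear stress varies linearly with radius: τ = T·r/J = 304.0 × 0.0154 / 5.673×10^-7 = 8.252×10^6 Pa.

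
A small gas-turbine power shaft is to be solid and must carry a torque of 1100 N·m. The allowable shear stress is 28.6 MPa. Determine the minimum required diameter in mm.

For a solid shaft τ_max = 16T/(πd³), so d = (16T/(π τ_allow))^(1/3) = (16·1100/(π·2.86×10^7))^(1/3) = 0.05808 m.

58.1 mm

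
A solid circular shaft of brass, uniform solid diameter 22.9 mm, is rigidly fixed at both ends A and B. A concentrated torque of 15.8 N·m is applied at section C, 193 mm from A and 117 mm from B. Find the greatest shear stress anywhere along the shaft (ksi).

With uniform GJ and both ends fixed, compatibility θ_AC = θ_CB gives T_A·a = T_B·b, together with T_A + T_B = T₀.
T_A = T₀·b/(a+b) = 15.80·117/310.0 = 5.963 N·m; T_B = 9.837 N·m.
τ in each portion: τ_AC = 2.53×10^6 Pa, τ_CB = 4.17×10^6 Pa; maximum is in CB.
τ_max = T_CB·r/J = 9.837·0.0115/2.70×10^-8 = 4.172×10^6 Pa.

0.605 ksi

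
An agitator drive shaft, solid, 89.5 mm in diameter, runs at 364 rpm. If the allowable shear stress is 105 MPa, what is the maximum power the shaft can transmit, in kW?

J = πd⁴/32 = π(0.0895)⁴/32 = 6.299×10^-6 m⁴.
T_max = τ_allow·J/r = 1.05×10^8 × 6.299×10^-6 / 0.0447 = 14780 N·m.
ω = 2π·364/60 = 38.12 rad/s, so P_max = T_max·ω = 5.634×10^5 W.

563 kW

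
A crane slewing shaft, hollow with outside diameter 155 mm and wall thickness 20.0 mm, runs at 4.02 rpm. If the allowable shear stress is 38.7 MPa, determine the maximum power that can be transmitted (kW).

J = π(d_o⁴ − d_i⁴)/32 = π(0.155⁴ − 0.115⁴)/32 = 3.950×10^-5 m⁴.
T_max = τ_allow·J/r = 3.87×10^7 × 3.950×10^-5 / 0.0775 = 19720 N·m.
ω = 2π·4.02/60 = 0.4210 rad/s, so P_max = T_max·ω = 8303 W.

8.30 kW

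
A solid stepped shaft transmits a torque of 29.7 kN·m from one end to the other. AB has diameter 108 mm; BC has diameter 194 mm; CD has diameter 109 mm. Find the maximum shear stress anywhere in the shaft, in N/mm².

Under the same torque, τ_max = 16T/(πd³) is largest where d is smallest — segment AB (d = 108 mm).
τ_max = 16·29700/(π·(0.108)³) = 1.201×10^8 Pa.

120 N/mm²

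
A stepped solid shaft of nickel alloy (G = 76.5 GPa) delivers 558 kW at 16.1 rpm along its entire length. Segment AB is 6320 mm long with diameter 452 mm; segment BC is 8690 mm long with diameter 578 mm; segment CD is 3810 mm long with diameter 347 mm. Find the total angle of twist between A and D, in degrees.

ω = 2π·16.1/60 = 1.686 rad/s, so T = P/ω = 558×10³ / 1.686 = 331000 N·m.
J_AB = π(0.452)⁴/32 = 4.10×10^-3 m⁴; J_BC = π(0.578)⁴/32 = 0.0110 m⁴; J_CD = π(0.347)⁴/32 = 1.42×10^-3 m⁴.
θ = (T/G)·Σ L_i/J_i = (331000/76.5×10⁹)·(6.32/4.10×10^-3 + 8.69/0.0110 + 3.81/1.42×10^-3) = 0.02168 rad.

1.24°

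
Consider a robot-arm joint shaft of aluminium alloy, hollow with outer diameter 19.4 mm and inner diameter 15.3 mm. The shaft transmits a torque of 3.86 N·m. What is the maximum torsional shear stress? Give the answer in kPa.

4390 kPa

J = π(d_o⁴ − d_i⁴)/32 = π(0.0194⁴ − 0.0153⁴)/32 = 8.526×10^-9 m⁴.
τ_max = T·r/J = 3.860 × 0.00970 / 8.526×10^-9 = 4.391×10^6 Pa.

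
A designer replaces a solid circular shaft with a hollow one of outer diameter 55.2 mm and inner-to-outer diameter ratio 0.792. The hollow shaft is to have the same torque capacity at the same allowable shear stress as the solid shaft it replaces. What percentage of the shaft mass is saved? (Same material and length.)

48.0 %

Equal τ_max and T ⇒ the solid shaft needs d_s³ = d_o³(1−k⁴), so d_s = 55.2·(1−0.792⁴)^(1/3) = 46.73 mm.
Area ratio A_h/A_s = d_o²(1−k²)/d_s² = (1−k²)/(1−k⁴)^(2/3) = 0.5202.
Mass saving = 1 − 0.5202 = 48.0 %.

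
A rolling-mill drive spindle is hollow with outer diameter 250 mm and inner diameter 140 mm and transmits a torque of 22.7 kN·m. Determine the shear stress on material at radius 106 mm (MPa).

6.96 MPa

J = π(d_o⁴ − d_i⁴)/32 = π(0.250⁴ − 0.140⁴)/32 = 3.458×10^-4 m⁴.
Shear stress varies linearly with radius: τ = T·r/J = 22700 × 0.106 / 3.458×10^-4 = 6.959×10^6 Pa.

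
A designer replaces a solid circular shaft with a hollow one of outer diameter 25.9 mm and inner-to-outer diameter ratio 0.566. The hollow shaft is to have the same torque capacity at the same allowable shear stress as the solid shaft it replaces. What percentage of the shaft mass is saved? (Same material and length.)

Equal τ_max and T ⇒ the solid shaft needs d_s³ = d_o³(1−k⁴), so d_s = 25.9·(1−0.566⁴)^(1/3) = 24.98 mm.
Area ratio A_h/A_s = d_o²(1−k²)/d_s² = (1−k²)/(1−k⁴)^(2/3) = 0.7305.
Mass saving = 1 − 0.7305 = 26.9 %.

26.9 %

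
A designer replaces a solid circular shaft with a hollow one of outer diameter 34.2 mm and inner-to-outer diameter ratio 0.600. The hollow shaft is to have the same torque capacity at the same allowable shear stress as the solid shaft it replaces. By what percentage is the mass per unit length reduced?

Equal τ_max and T ⇒ the solid shaft needs d_s³ = d_o³(1−k⁴), so d_s = 34.2·(1−0.600⁴)^(1/3) = 32.65 mm.
Area ratio A_h/A_s = d_o²(1−k²)/d_s² = (1−k²)/(1−k⁴)^(2/3) = 0.7020.
Mass saving = 1 − 0.7020 = 29.8 %.

29.8 %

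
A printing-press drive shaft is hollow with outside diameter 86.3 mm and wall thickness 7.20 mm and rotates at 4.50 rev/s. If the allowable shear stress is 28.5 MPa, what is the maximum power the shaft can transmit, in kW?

52.7 kW

J = π(d_o⁴ − d_i⁴)/32 = π(0.0863⁴ − 0.0719⁴)/32 = 2.822×10^-6 m⁴.
T_max = τ_allow·J/r = 2.85×10^7 × 2.822×10^-6 / 0.0432 = 1864 N·m.
ω = 2π·4.50 = 28.27 rad/s, so P_max = T_max·ω = 5.270×10^4 W.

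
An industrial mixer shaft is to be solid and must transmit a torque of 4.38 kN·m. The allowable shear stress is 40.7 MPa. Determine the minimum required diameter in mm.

For a solid shaft τ_max = 16T/(πd³), so d = (16T/(π τ_allow))^(1/3) = (16·4380/(π·4.07×10^7))^(1/3) = 0.08184 m.

81.8 mm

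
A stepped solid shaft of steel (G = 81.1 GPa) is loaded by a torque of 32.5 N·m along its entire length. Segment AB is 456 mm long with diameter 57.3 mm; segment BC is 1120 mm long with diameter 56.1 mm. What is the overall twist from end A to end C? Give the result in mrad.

J_AB = π(0.0573)⁴/32 = 1.06×10^-6 m⁴; J_BC = π(0.0561)⁴/32 = 9.72×10^-7 m⁴.
θ = (T/G)·Σ L_i/J_i = (32.50/81.1×10⁹)·(0.456/1.06×10^-6 + 1.12/9.72×10^-7) = 6.342×10^-4 rad.

0.634 mrad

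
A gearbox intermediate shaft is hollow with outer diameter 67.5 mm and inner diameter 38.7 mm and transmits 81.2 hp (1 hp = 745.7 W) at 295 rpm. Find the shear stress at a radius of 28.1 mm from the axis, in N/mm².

30.3 N/mm²

ω = 2π·295/60 = 30.89 rad/s, so T = P/ω = 81.2×745.7 / 30.89 = 1960 N·m.
J = π(d_o⁴ − d_i⁴)/32 = π(0.0675⁴ − 0.0387⁴)/32 = 1.818×10^-6 m⁴.
Shear stress varies linearly with radius: τ = T·r/J = 1960 × 0.0281 / 1.818×10^-6 = 3.030×10^7 Pa.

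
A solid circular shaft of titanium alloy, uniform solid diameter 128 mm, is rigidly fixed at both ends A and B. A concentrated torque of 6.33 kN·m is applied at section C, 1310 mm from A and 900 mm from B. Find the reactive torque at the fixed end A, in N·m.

2580 N·m

With uniform GJ and both ends fixed, compatibility θ_AC = θ_CB gives T_A·a = T_B·b, together with T_A + T_B = T₀.
T_A = T₀·b/(a+b) = 6330·900/2210 = 2578 N·m; T_B = 3752 N·m.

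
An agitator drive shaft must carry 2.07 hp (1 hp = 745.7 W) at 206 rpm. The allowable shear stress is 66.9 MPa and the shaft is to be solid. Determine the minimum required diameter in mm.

ω = 2π·206/60 = 21.57 rad/s, so T = P/ω = 2.07×745.7 / 21.57 = 71.55 N·m.
For a solid shaft τ_max = 16T/(πd³), so d = (16T/(π τ_allow))^(1/3) = (16·71.55/(π·6.69×10^7))^(1/3) = 0.01760 m.

17.6 mm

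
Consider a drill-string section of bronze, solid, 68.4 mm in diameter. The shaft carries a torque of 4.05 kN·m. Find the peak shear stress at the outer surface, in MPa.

64.5 MPa

J = πd⁴/32 = π(0.0684)⁴/32 = 2.149×10^-6 m⁴.
τ_max = T·r/J = 4050 × 0.0342 / 2.149×10^-6 = 6.446×10^7 Pa.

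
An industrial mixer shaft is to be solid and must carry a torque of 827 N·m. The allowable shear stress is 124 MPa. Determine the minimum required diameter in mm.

For a solid shaft τ_max = 16T/(πd³), so d = (16T/(π τ_allow))^(1/3) = (16·827.0/(π·1.24×10^8))^(1/3) = 0.03239 m.

32.4 mm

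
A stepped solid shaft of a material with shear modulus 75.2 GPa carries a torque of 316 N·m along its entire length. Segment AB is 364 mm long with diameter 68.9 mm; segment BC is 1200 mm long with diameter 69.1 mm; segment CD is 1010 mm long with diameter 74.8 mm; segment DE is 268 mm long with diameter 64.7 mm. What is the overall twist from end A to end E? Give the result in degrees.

0.285°

J_AB = π(0.0689)⁴/32 = 2.21×10^-6 m⁴; J_BC = π(0.0691)⁴/32 = 2.24×10^-6 m⁴; J_CD = π(0.0748)⁴/32 = 3.07×10^-6 m⁴; J_DE = π(0.0647)⁴/32 = 1.72×10^-6 m⁴.
θ = (T/G)·Σ L_i/J_i = (316.0/75.2×10⁹)·(0.364/2.21×10^-6 + 1.20/2.24×10^-6 + 1.01/3.07×10^-6 + 0.268/1.72×10^-6) = 4.980×10^-3 rad.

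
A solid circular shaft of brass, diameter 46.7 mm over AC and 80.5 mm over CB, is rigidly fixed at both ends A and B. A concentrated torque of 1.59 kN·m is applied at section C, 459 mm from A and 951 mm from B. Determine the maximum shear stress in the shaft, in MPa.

15.1 MPa

Compatibility: T_A·a/J_AC = T_B·b/J_CB with T_A + T_B = T₀.
J_AC = 4.67×10^-7 m⁴, J_CB = 4.12×10^-6 m⁴, so T_A = T₀·(J_AC/a)/((J_AC/a)+(J_CB/b)) = 302.2 N·m, T_B = 1288 N·m.
τ in each portion: τ_AC = 1.51×10^7 Pa, τ_CB = 1.26×10^7 Pa; maximum is in AC.
τ_max = T_AC·r/J = 302.2·0.0234/4.67×10^-7 = 1.511×10^7 Pa.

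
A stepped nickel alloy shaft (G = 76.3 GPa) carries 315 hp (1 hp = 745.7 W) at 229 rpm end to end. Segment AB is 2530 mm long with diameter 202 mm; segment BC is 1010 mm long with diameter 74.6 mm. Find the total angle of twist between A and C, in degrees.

ω = 2π·229/60 = 23.98 rad/s, so T = P/ω = 315×745.7 / 23.98 = 9795 N·m.
J_AB = π(0.202)⁴/32 = 1.63×10^-4 m⁴; J_BC = π(0.0746)⁴/32 = 3.04×10^-6 m⁴.
θ = (T/G)·Σ L_i/J_i = (9795/76.3×10⁹)·(2.53/1.63×10^-4 + 1.01/3.04×10^-6) = 0.04463 rad.

2.56°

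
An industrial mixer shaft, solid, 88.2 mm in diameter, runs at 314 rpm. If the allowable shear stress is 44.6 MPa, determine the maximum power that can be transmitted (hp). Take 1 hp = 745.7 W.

J = πd⁴/32 = π(0.0882)⁴/32 = 5.941×10^-6 m⁴.
T_max = τ_allow·J/r = 4.46×10^7 × 5.941×10^-6 / 0.0441 = 6009 N·m.
ω = 2π·314/60 = 32.88 rad/s, so P_max = T_max·ω = 1.976×10^5 W.

265 hp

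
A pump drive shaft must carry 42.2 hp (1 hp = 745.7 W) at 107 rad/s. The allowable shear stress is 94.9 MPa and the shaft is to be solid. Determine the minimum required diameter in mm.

25.1 mm

ω = 107 rad/s, so T = P/ω = 42.2×745.7 / 107.0 = 294.1 N·m.
For a solid shaft τ_max = 16T/(πd³), so d = (16T/(π τ_allow))^(1/3) = (16·294.1/(π·9.49×10^7))^(1/3) = 0.02508 m.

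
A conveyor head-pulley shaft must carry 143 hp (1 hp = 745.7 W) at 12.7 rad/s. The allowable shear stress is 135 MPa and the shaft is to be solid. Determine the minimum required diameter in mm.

ω = 12.7 rad/s, so T = P/ω = 143×745.7 / 12.70 = 8396 N·m.
For a solid shaft τ_max = 16T/(πd³), so d = (16T/(π τ_allow))^(1/3) = (16·8396/(π·1.35×10^8))^(1/3) = 0.06817 m.

68.2 mm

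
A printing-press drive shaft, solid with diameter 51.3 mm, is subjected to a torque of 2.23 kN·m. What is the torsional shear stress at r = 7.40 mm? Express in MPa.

24.3 MPa

J = πd⁴/32 = π(0.0513)⁴/32 = 6.799×10^-7 m⁴.
Shear stress varies linearly with radius: τ = T·r/J = 2230 × 0.00740 / 6.799×10^-7 = 2.427×10^7 Pa.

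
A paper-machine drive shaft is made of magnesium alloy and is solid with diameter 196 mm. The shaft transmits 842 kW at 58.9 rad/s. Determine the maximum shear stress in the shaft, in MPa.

9.67 MPa

ω = 58.9 rad/s, so T = P/ω = 842×10³ / 58.90 = 14300 N·m.
J = πd⁴/32 = π(0.196)⁴/32 = 1.449×10^-4 m⁴.
τ_max = T·r/J = 14300 × 0.0980 / 1.449×10^-4 = 9.669×10^6 Pa.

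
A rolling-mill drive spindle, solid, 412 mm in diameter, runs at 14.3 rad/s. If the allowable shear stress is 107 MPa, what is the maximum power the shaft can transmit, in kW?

J = πd⁴/32 = π(0.412)⁴/32 = 2.829×10^-3 m⁴.
T_max = τ_allow·J/r = 1.07×10^8 × 2.829×10^-3 / 0.206 = 1.469e6 N·m.
ω = 14.3 rad/s, so P_max = T_max·ω = 2.101×10^7 W.

21000 kW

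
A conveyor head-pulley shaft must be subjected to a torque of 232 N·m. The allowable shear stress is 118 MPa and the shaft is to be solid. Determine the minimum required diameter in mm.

For a solid shaft τ_max = 16T/(πd³), so d = (16T/(π τ_allow))^(1/3) = (16·232.0/(π·1.18×10^8))^(1/3) = 0.02155 m.

21.6 mm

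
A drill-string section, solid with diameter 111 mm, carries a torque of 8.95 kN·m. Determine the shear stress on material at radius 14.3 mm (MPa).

J = πd⁴/32 = π(0.111)⁴/32 = 1.490×10^-5 m⁴.
Shear stress varies linearly with radius: τ = T·r/J = 8950 × 0.0143 / 1.490×10^-5 = 8.588×10^6 Pa.

8.59 MPa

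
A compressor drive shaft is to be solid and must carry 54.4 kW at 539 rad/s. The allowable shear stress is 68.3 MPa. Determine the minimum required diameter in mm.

ω = 539 rad/s, so T = P/ω = 54.4×10³ / 539.0 = 100.9 N·m.
For a solid shaft τ_max = 16T/(πd³), so d = (16T/(π τ_allow))^(1/3) = (16·100.9/(π·6.83×10^7))^(1/3) = 0.01960 m.

19.6 mm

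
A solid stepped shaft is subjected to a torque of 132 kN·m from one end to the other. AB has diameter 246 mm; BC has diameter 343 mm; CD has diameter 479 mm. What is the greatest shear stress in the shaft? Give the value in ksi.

6.55 ksi

Under the same torque, τ_max = 16T/(πd³) is largest where d is smallest — segment AB (d = 246 mm).
τ_max = 16·132000/(π·(0.246)³) = 4.516×10^7 Pa.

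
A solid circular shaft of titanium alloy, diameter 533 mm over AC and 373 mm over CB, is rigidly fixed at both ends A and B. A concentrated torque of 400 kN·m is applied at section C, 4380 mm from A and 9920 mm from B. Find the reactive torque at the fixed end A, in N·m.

Compatibility: T_A·a/J_AC = T_B·b/J_CB with T_A + T_B = T₀.
J_AC = 7.92×10^-3 m⁴, J_CB = 1.90×10^-3 m⁴, so T_A = T₀·(J_AC/a)/((J_AC/a)+(J_CB/b)) = 361700 N·m, T_B = 38300 N·m.

362000 N·m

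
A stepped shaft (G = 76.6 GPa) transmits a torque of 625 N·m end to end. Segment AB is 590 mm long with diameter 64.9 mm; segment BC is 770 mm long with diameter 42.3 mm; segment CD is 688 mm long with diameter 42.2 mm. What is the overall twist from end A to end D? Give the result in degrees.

J_AB = π(0.0649)⁴/32 = 1.74×10^-6 m⁴; J_BC = π(0.0423)⁴/32 = 3.14×10^-7 m⁴; J_CD = π(0.0422)⁴/32 = 3.11×10^-7 m⁴.
θ = (T/G)·Σ L_i/J_i = (625.0/76.6×10⁹)·(0.590/1.74×10^-6 + 0.770/3.14×10^-7 + 0.688/3.11×10^-7) = 0.04078 rad.

2.34°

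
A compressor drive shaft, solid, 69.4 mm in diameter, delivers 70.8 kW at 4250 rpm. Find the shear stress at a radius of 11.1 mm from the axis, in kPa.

ω = 2π·4250/60 = 445.1 rad/s, so T = P/ω = 70.8×10³ / 445.1 = 159.1 N·m.
J = πd⁴/32 = π(0.0694)⁴/32 = 2.277×10^-6 m⁴.
Shear stress varies linearly with radius: τ = T·r/J = 159.1 × 0.0111 / 2.277×10^-6 = 7.754×10^5 Pa.

775 kPa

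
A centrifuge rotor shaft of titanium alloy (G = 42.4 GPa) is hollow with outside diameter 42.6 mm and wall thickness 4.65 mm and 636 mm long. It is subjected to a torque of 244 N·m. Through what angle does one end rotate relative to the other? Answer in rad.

0.0181 rad

J = π(d_o⁴ − d_i⁴)/32 = π(0.0426⁴ − 0.0333⁴)/32 = 2.026×10^-7 m⁴.
θ = T·L/(G·J) = 244.0 × 0.636 / (42.4×10⁹ × 2.026×10^-7) = 0.01806 rad.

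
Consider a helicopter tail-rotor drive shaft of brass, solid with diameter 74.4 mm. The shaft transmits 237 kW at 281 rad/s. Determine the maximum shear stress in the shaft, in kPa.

ω = 281 rad/s, so T = P/ω = 237×10³ / 281.0 = 843.4 N·m.
J = πd⁴/32 = π(0.0744)⁴/32 = 3.008×10^-6 m⁴.
τ_max = T·r/J = 843.4 × 0.0372 / 3.008×10^-6 = 1.043×10^7 Pa.

10400 kPa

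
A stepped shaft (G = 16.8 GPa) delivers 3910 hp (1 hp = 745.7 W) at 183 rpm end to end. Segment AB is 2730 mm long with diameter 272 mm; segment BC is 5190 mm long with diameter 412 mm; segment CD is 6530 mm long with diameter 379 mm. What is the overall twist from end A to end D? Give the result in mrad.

91.8 mrad

ω = 2π·183/60 = 19.16 rad/s, so T = P/ω = 3910×745.7 / 19.16 = 152100 N·m.
J_AB = π(0.272)⁴/32 = 5.37×10^-4 m⁴; J_BC = π(0.412)⁴/32 = 2.83×10^-3 m⁴; J_CD = π(0.379)⁴/32 = 2.03×10^-3 m⁴.
θ = (T/G)·Σ L_i/J_i = (152100/16.8×10⁹)·(2.73/5.37×10^-4 + 5.19/2.83×10^-3 + 6.53/2.03×10^-3) = 0.09182 rad.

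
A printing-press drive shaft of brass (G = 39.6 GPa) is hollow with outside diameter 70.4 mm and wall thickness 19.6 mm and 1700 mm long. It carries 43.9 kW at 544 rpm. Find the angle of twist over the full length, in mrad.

ω = 2π·544/60 = 56.97 rad/s, so T = P/ω = 43.9×10³ / 56.97 = 770.6 N·m.
J = π(d_o⁴ − d_i⁴)/32 = π(0.0704⁴ − 0.0312⁴)/32 = 2.318×10^-6 m⁴.
θ = T·L/(G·J) = 770.6 × 1.70 / (39.6×10⁹ × 2.318×10^-6) = 0.01427 rad.

14.3 mrad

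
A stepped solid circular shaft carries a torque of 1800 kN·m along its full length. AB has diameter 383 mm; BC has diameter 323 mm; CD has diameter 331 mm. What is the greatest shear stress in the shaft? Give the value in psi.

Under the same torque, τ_max = 16T/(πd³) is largest where d is smallest — segment BC (d = 323 mm).
τ_max = 16·1.800e6/(π·(0.323)³) = 2.720×10^8 Pa.

39500 psi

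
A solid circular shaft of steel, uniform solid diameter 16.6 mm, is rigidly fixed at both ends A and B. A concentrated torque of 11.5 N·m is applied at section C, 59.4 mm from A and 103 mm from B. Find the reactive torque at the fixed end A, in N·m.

With uniform GJ and both ends fixed, compatibility θ_AC = θ_CB gives T_A·a = T_B·b, together with T_A + T_B = T₀.
T_A = T₀·b/(a+b) = 11.50·103/162.4 = 7.294 N·m; T_B = 4.206 N·m.

7.29 N·m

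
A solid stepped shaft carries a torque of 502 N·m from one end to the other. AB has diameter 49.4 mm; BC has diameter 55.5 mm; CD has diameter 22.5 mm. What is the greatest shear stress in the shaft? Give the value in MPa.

224 MPa

Under the same torque, τ_max = 16T/(πd³) is largest where d is smallest — segment CD (d = 22.5 mm).
τ_max = 16·502.0/(π·(0.0225)³) = 2.245×10^8 Pa.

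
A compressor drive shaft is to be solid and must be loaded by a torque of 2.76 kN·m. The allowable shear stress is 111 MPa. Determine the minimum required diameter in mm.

50.2 mm

For a solid shaft τ_max = 16T/(πd³), so d = (16T/(π τ_allow))^(1/3) = (16·2760/(π·1.11×10^8))^(1/3) = 0.05022 m.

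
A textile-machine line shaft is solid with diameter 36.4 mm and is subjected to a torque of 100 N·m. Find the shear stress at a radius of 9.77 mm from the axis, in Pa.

5.67e6 Pa

J = πd⁴/32 = π(0.0364)⁴/32 = 1.723×10^-7 m⁴.
Shear stress varies linearly with radius: τ = T·r/J = 100.0 × 0.00977 / 1.723×10^-7 = 5.669×10^6 Pa.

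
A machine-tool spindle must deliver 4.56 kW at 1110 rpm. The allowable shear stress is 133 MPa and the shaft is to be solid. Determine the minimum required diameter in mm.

ω = 2π·1110/60 = 116.2 rad/s, so T = P/ω = 4.56×10³ / 116.2 = 39.23 N·m.
For a solid shaft τ_max = 16T/(πd³), so d = (16T/(π τ_allow))^(1/3) = (16·39.23/(π·1.33×10^8))^(1/3) = 0.01145 m.

11.5 mm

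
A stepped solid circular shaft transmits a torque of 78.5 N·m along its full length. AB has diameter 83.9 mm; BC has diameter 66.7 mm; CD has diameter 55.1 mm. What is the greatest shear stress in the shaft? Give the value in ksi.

0.347 ksi

Under the same torque, τ_max = 16T/(πd³) is largest where d is smallest — segment CD (d = 55.1 mm).
τ_max = 16·78.50/(π·(0.0551)³) = 2.390×10^6 Pa.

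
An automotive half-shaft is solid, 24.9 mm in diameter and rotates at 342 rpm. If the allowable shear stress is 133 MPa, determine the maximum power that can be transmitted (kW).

J = πd⁴/32 = π(0.0249)⁴/32 = 3.774×10^-8 m⁴.
T_max = τ_allow·J/r = 1.33×10^8 × 3.774×10^-8 / 0.0124 = 403.2 N·m.
ω = 2π·342/60 = 35.81 rad/s, so P_max = T_max·ω = 1.444×10^4 W.

14.4 kW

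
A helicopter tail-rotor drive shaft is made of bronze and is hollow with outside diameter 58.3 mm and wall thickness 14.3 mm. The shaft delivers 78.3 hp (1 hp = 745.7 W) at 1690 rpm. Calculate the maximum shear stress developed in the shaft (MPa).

ω = 2π·1690/60 = 177.0 rad/s, so T = P/ω = 78.3×745.7 / 177.0 = 329.9 N·m.
J = π(d_o⁴ − d_i⁴)/32 = π(0.0583⁴ − 0.0297⁴)/32 = 1.058×10^-6 m⁴.
τ_max = T·r/J = 329.9 × 0.0291 / 1.058×10^-6 = 9.092×10^6 Pa.

9.09 MPa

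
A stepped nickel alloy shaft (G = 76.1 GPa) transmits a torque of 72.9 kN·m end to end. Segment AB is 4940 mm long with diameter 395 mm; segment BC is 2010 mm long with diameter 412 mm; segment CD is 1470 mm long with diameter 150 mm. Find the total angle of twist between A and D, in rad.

0.0310 rad

J_AB = π(0.395)⁴/32 = 2.39×10^-3 m⁴; J_BC = π(0.412)⁴/32 = 2.83×10^-3 m⁴; J_CD = π(0.150)⁴/32 = 4.97×10^-5 m⁴.
θ = (T/G)·Σ L_i/J_i = (72900/76.1×10⁹)·(4.94/2.39×10^-3 + 2.01/2.83×10^-3 + 1.47/4.97×10^-5) = 0.03099 rad.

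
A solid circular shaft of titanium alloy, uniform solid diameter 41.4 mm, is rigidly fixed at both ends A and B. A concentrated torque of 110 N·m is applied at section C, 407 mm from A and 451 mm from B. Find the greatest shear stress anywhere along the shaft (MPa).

4.15 MPa

With uniform GJ and both ends fixed, compatibility θ_AC = θ_CB gives T_A·a = T_B·b, together with T_A + T_B = T₀.
T_A = T₀·b/(a+b) = 110.0·451/858.0 = 57.82 N·m; T_B = 52.18 N·m.
τ in each portion: τ_AC = 4.15×10^6 Pa, τ_CB = 3.75×10^6 Pa; maximum is in AC.
τ_max = T_AC·r/J = 57.82·0.0207/2.88×10^-7 = 4.150×10^6 Pa.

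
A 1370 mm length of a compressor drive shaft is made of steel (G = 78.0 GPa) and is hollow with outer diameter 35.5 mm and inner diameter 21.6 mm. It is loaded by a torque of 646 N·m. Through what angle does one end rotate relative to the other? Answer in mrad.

84.3 mrad

J = π(d_o⁴ − d_i⁴)/32 = π(0.0355⁴ − 0.0216⁴)/32 = 1.346×10^-7 m⁴.
θ = T·L/(G·J) = 646.0 × 1.37 / (78.0×10⁹ × 1.346×10^-7) = 0.08433 rad.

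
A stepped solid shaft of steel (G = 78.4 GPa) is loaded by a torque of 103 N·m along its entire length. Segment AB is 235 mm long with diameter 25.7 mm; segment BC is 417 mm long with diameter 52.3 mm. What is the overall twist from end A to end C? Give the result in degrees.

J_AB = π(0.0257)⁴/32 = 4.28×10^-8 m⁴; J_BC = π(0.0523)⁴/32 = 7.35×10^-7 m⁴.
θ = (T/G)·Σ L_i/J_i = (103.0/78.4×10⁹)·(0.235/4.28×10^-8 + 0.417/7.35×10^-7) = 7.955×10^-3 rad.

0.456°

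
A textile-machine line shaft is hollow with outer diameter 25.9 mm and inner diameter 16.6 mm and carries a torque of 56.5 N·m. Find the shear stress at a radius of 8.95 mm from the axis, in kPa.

13800 kPa

J = π(d_o⁴ − d_i⁴)/32 = π(0.0259⁴ − 0.0166⁴)/32 = 3.672×10^-8 m⁴.
Shear stress varies linearly with radius: τ = T·r/J = 56.50 × 0.00895 / 3.672×10^-8 = 1.377×10^7 Pa.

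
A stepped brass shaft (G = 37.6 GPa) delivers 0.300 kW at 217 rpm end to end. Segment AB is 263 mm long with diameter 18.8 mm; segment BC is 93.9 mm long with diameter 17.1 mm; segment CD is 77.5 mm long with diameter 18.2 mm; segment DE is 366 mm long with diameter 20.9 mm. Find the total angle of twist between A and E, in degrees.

ω = 2π·217/60 = 22.72 rad/s, so T = P/ω = 0.300×10³ / 22.72 = 13.20 N·m.
J_AB = π(0.0188)⁴/32 = 1.23×10^-8 m⁴; J_BC = π(0.0171)⁴/32 = 8.39×10^-9 m⁴; J_CD = π(0.0182)⁴/32 = 1.08×10^-8 m⁴; J_DE = π(0.0209)⁴/32 = 1.87×10^-8 m⁴.
θ = (T/G)·Σ L_i/J_i = (13.20/37.6×10⁹)·(0.263/1.23×10^-8 + 0.0939/8.39×10^-9 + 0.0775/1.08×10^-8 + 0.366/1.87×10^-8) = 0.02084 rad.

1.19°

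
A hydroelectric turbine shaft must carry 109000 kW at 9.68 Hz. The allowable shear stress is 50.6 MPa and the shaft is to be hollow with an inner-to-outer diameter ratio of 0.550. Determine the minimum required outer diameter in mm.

ω = 2π·9.68 = 60.82 rad/s, so T = P/ω = 109000×10³ / 60.82 = 1.792e6 N·m.
For a hollow shaft with d_i/d_o = 0.550: τ_max = 16T/(π d_o³ (1−k⁴)), so d_o = [16T/(π τ_allow (1−k⁴))]^(1/3) = [16·1.792e6/(π·5.06×10^7·0.9085)]^(1/3) = 0.5834 m.

583 mm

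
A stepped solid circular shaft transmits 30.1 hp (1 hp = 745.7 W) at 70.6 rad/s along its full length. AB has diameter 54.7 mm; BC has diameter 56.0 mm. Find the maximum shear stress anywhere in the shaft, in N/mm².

ω = 70.6 rad/s, so T = P/ω = 30.1×745.7 / 70.60 = 317.9 N·m.
Under the same torque, τ_max = 16T/(πd³) is largest where d is smallest — segment AB (d = 54.7 mm).
τ_max = 16·317.9/(π·(0.0547)³) = 9.893×10^6 Pa.

9.89 N/mm²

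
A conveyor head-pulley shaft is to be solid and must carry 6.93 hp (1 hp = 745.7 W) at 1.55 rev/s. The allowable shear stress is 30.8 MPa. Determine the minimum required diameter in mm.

ω = 2π·1.55 = 9.739 rad/s, so T = P/ω = 6.93×745.7 / 9.739 = 530.6 N·m.
For a solid shaft τ_max = 16T/(πd³), so d = (16T/(π τ_allow))^(1/3) = (16·530.6/(π·3.08×10^7))^(1/3) = 0.04444 m.

44.4 mm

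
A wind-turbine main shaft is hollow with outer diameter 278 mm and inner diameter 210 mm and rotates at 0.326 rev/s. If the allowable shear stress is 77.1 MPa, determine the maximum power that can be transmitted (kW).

449 kW

J = π(d_o⁴ − d_i⁴)/32 = π(0.278⁴ − 0.210⁴)/32 = 3.954×10^-4 m⁴.
T_max = τ_allow·J/r = 7.71×10^7 × 3.954×10^-4 / 0.139 = 219300 N·m.
ω = 2π·0.326 = 2.048 rad/s, so P_max = T_max·ω = 4.493×10^5 W.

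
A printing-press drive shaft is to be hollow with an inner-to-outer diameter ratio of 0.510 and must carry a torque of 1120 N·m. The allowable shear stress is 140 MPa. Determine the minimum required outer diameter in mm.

For a hollow shaft with d_i/d_o = 0.510: τ_max = 16T/(π d_o³ (1−k⁴)), so d_o = [16T/(π τ_allow (1−k⁴))]^(1/3) = [16·1120/(π·1.40×10^8·0.9323)]^(1/3) = 0.03522 m.

35.2 mm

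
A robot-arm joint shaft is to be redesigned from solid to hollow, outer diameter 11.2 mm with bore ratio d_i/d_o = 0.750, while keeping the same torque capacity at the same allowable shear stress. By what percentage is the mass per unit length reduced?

43.6 %

Equal τ_max and T ⇒ the solid shaft needs d_s³ = d_o³(1−k⁴), so d_s = 11.2·(1−0.750⁴)^(1/3) = 9.866 mm.
Area ratio A_h/A_s = d_o²(1−k²)/d_s² = (1−k²)/(1−k⁴)^(2/3) = 0.5638.
Mass saving = 1 − 0.5638 = 43.6 %.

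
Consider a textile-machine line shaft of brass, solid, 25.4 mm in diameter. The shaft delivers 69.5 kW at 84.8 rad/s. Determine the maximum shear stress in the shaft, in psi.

36900 psi

ω = 84.8 rad/s, so T = P/ω = 69.5×10³ / 84.80 = 819.6 N·m.
J = πd⁴/32 = π(0.0254)⁴/32 = 4.086×10^-8 m⁴.
τ_max = T·r/J = 819.6 × 0.0127 / 4.086×10^-8 = 2.547×10^8 Pa.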